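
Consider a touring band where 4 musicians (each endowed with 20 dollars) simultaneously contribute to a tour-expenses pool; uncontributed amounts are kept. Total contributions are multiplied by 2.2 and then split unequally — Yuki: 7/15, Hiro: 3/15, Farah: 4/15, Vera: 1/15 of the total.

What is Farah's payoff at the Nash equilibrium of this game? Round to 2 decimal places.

31.73 dollars

Player j's private return per contributed unit is 2.2 × (j's share). Contributing is weakly dominant for j when that share is at least 1/2.2 = 0.4545, and contributing 0 is dominant otherwise.
The only share above 0.4545 is Yuki's 7/15, contributing 20; the remaining 3 contribute 0. Total contributed: 20.
Farah keeps 20 and receives 2.2 × 20 × 4/15 = 11.73 from the tour-expenses pool, for a payoff of 31.73.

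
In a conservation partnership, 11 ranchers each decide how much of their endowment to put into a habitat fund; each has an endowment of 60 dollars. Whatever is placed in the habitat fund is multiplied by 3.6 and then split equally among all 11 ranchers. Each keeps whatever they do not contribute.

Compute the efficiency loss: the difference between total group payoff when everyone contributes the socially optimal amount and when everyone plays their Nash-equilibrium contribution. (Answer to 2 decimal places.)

1716.00 dollars

Each contributed unit returns 3.6/11 = 0.3273 to its contributor — below 1 — so contributing 0 is dominant for every player. At the Nash equilibrium everyone keeps their 60, and the group total is 11 × 60 = 660.
Each contributed unit returns 3.600 to the group as a whole (0.3273 to each of 11 players), which exceeds 1, so the social optimum is full contribution: group total = 3.600 × 660 = 2376.00.
Efficiency loss = 2376.00 − 660 = 1716.00.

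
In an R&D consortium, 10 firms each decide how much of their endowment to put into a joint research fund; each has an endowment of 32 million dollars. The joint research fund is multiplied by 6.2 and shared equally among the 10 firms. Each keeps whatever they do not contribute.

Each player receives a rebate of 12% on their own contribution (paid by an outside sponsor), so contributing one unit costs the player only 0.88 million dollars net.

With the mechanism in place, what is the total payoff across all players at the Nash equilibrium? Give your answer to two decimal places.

320.00 million dollars

The effective private return is (6.2/10) / 0.88 = 0.7045, which is still under 1, so the mechanism doesn't change anyone's dominant strategy: zero contribution.
At the Nash equilibrium no one contributes; group total payoff = 10 × 32 = 320.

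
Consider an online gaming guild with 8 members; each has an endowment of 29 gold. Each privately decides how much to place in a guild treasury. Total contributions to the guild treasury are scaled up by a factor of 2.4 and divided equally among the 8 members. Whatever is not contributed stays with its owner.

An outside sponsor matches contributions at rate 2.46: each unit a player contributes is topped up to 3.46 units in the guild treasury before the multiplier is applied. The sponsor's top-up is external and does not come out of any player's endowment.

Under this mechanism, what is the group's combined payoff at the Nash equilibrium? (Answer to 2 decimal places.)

The effective private return per unit is now 2.4 × 3.46 / 8 = 1.0380 > 1, so every player's dominant strategy flips to full contribution.
At the Nash equilibrium everyone contributes 29. Group total payoff = 2.4 × 3.46 × 232 = 1926.53.

1926.53 gold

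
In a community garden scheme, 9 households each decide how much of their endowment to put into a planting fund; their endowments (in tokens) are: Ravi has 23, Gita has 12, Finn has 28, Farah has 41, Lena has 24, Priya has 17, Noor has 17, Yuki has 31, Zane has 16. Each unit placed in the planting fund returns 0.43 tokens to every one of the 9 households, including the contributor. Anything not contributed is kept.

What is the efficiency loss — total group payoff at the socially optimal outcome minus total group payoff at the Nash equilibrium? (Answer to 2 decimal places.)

The private return per contributed unit is 0.43 < 1 for everyone, so the Nash equilibrium is zero contribution and the group total is Σ E_j = 23 + 12 + 28 + 41 + 24 + 17 + 17 + 31 + 16 = 209.
Each contributed unit returns 3.870 to the group, so the social optimum is full contribution by everyone: group total = 3.870 × 209 = 808.83.
Efficiency loss = (3.870 − 1) × 209 = 599.83.

599.83 tokens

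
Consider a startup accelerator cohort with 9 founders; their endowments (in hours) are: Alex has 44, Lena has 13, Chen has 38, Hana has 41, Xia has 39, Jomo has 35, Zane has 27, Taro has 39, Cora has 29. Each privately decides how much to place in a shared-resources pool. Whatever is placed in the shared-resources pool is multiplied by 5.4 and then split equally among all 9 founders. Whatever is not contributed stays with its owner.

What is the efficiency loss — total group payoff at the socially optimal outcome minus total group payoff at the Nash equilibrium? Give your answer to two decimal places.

1342.00 hours

The private return per contributed unit is 5.4/9 = 0.6000 < 1 for every player regardless of endowment, so the Nash equilibrium is zero contribution and the group total is Σ E_j = 44 + 13 + 38 + 41 + 39 + 35 + 27 + 39 + 29 = 305.
Each contributed unit returns 5.400 to the group, so the social optimum is full contribution by everyone: group total = 5.400 × 305 = 1647.00.
Efficiency loss = (5.400 − 1) × 305 = 1342.00.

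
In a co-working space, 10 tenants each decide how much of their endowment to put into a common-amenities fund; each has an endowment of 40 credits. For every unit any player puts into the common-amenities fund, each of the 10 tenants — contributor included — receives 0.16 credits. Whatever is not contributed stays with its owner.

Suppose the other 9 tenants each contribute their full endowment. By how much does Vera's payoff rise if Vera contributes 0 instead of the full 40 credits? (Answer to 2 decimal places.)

Switching from a contribution of 40 to 0 lets Vera keep an extra 40 credits, but lowers the common-amenities fund by 40, which costs Vera their own share of that drop: 0.16 × 40 = 6.40.
Net gain = 40 − 6.40 = 33.60. The private return per contributed unit (0.16) is below 1, so free-riding is indeed the best response regardless of what the others do.

33.60 credits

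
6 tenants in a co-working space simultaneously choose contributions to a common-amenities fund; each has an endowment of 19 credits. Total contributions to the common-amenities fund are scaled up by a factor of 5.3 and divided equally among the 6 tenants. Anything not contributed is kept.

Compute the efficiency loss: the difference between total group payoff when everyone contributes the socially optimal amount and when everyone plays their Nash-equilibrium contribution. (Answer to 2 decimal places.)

490.20 credits

Each contributed unit returns 5.3/6 = 0.8833 to its contributor — below 1 — so contributing 0 is dominant for every player. At the Nash equilibrium everyone keeps their 19, and the group total is 6 × 19 = 114.
Each contributed unit returns 5.300 to the group as a whole (0.8833 to each of 6 players), which exceeds 1, so the social optimum is full contribution: group total = 5.300 × 114 = 604.20.
Efficiency loss = 604.20 − 114 = 490.20.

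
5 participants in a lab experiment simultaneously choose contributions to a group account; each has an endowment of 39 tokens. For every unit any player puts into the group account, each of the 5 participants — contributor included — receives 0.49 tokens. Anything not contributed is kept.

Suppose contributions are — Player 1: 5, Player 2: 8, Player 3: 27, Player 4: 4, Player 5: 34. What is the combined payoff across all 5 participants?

308.10 tokens

Total contributed: 5 + 8 + 27 + 4 + 34 = 78; total kept: 5 × 39 − 78 = 117.
The group account pays out 0.49 × 5 × 78 = 191.10 in aggregate.
Group total = 117 + 191.10 = 308.10.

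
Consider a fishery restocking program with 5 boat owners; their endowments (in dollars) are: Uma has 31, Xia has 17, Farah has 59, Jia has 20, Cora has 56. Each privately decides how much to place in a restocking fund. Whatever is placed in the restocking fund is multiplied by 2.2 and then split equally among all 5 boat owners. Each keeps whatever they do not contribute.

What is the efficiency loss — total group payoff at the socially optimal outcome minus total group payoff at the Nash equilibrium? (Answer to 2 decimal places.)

The private return per contributed unit is 2.2/5 = 0.4400 < 1 for every player regardless of endowment, so the Nash equilibrium is zero contribution and the group total is Σ E_j = 31 + 17 + 59 + 20 + 56 = 183.
Each contributed unit returns 2.200 to the group, so the social optimum is full contribution by everyone: group total = 2.200 × 183 = 402.60.
Efficiency loss = (2.200 − 1) × 183 = 219.60.

219.60 dollars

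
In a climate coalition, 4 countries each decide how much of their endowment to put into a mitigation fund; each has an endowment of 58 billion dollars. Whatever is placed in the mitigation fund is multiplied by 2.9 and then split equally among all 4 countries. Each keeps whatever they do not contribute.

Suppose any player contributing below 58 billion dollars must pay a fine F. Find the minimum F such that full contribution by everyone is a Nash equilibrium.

15.95 billion dollars

Given the others contribute fully, the best deviation is to contribute 0 (any partial contribution still incurs the fine and gives up units whose private return 0.7250 is below 1).
Deviating from 58 to 0 saves 58 billion dollars but forfeits the deviator's share of the drop in the mitigation fund: 2.9/4 × 58 = 42.05.
So the deviation gain is 58 − 42.05 = 15.95, and the fine must be at least 15.95 billion dollars to wipe it out.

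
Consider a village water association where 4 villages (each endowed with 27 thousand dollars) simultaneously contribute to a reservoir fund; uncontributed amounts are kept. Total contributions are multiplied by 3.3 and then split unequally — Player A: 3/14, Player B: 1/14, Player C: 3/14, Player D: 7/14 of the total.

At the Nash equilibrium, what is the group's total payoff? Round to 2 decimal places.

For player j, contributing a unit is worthwhile iff 3.3 × (j's share) ≥ 1, i.e. iff j's share is at least 0.3030.
Player D alone (share 7/14) is above the threshold, contributing 27; the remaining 3 contribute 0. Total contributed: 27.
The reservoir fund pays out 3.3 × 27 = 89.10 in total (split across the unequal shares, but the aggregate is all that matters for the group sum).
The 3 free-riders keep 27 each, adding 81. Group total = 81 + 89.10 = 170.10.

170.10 thousand dollars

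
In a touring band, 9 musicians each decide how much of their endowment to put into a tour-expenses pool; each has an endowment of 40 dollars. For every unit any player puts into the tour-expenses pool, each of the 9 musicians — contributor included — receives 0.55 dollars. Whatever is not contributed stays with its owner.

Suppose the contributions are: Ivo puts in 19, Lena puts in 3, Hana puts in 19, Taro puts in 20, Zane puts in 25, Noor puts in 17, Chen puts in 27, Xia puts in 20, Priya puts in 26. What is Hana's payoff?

117.80 dollars

Total contributed: 19 + 3 + 19 + 20 + 25 + 17 + 27 + 20 + 26 = 176.
Each receives 0.55 × 176 = 96.80 from the tour-expenses pool.
Hana keeps 40 − 19 = 21, so Hana's payoff is 21 + 96.80 = 117.80.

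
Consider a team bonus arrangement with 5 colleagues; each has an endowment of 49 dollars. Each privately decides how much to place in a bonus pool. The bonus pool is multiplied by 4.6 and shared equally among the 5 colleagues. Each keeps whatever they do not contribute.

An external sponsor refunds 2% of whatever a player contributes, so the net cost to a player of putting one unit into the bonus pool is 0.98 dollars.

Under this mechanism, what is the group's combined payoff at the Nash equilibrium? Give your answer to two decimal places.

245.00 dollars

Even with the mechanism, each unit contributed returns only (4.6/5) / 0.98 = 0.9388 per unit of net cost, so contributing nothing is still dominant.
At the Nash equilibrium no one contributes; group total payoff = 5 × 49 = 245.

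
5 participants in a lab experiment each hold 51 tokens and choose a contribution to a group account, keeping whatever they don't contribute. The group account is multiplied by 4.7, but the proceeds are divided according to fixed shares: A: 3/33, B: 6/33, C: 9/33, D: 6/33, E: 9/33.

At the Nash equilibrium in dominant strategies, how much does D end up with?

138.16 tokens

For player j, contributing a unit is worthwhile iff 4.7 × (j's share) ≥ 1, i.e. iff j's share is at least 0.2128.
The shares above 0.2128 belong to C and E, contributing 51 each; the remaining 3 contribute 0. Total contributed: 102.
D keeps 51 and receives 4.7 × 102 × 6/33 = 87.16 from the group account, for a payoff of 138.16.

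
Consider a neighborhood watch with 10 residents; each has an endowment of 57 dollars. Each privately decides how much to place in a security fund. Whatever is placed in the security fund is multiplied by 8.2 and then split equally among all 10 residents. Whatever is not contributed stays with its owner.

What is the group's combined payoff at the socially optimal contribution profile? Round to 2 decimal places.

4674.00 dollars

Each contributed unit returns 8.200 to the group as a whole (0.8200 to each of 10 players), which exceeds 1, so the social optimum is full contribution: group total = 8.200 × 570 = 4674.00.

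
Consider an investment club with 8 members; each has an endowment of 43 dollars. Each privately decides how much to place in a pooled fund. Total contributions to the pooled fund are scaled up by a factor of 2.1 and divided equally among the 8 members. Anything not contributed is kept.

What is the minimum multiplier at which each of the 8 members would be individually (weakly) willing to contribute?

A contributed unit returns (multiplier)/8 to its contributor.
This reaches 1 exactly when the multiplier is 8.

8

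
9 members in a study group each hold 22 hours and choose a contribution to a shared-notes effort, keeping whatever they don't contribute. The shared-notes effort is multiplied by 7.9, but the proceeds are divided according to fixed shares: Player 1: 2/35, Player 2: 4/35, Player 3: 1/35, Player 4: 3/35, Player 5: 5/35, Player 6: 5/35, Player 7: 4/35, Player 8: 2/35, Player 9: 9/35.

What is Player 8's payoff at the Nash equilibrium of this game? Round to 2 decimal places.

51.79 hours

Each unit j contributes comes back to j as 7.9 × (j's share), so j prefers to contribute only if that share exceeds 1/7.9 = 0.1266; otherwise keeping the unit dominates.
The shares above 0.1266 belong to Player 5, Player 6 and Player 9, contributing 22 each; the remaining 6 contribute 0. Total contributed: 66.
Player 8 keeps 22 and receives 7.9 × 66 × 2/35 = 29.79 from the shared-notes effort, for a payoff of 51.79.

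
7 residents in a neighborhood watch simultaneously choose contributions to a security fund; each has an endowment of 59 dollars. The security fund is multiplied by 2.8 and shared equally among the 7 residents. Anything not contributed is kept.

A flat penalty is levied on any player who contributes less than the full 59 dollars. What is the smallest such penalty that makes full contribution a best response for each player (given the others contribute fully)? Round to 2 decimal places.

35.40 dollars

Given the others contribute fully, the best deviation is to contribute 0 (any partial contribution still incurs the fine and gives up units whose private return 0.4000 is below 1).
Deviating from 59 to 0 saves 59 dollars but forfeits the deviator's share of the drop in the security fund: 2.8/7 × 59 = 23.60.
So the deviation gain is 59 − 23.60 = 35.40, and the fine must be at least 35.40 dollars to wipe it out.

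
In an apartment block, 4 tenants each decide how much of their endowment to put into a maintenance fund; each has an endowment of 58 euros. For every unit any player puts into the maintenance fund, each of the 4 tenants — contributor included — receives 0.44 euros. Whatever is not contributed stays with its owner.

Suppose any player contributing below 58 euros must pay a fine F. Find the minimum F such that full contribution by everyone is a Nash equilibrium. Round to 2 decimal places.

Given the others contribute fully, the best deviation is to contribute 0 (any partial contribution still incurs the fine and gives up units whose private return 0.44 is below 1).
Deviating from 58 to 0 saves 58 euros but forfeits the deviator's share of the drop in the maintenance fund: 0.44 × 58 = 25.52.
So the deviation gain is 58 − 25.52 = 32.48, and the fine must be at least 32.48 euros to wipe it out.

32.48 euros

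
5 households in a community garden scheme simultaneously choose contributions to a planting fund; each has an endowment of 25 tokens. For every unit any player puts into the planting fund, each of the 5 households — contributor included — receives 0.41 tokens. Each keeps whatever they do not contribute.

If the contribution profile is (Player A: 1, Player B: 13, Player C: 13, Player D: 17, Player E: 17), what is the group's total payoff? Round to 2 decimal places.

189.05 tokens

Total contributed: 1 + 13 + 13 + 17 + 17 = 61; total kept: 5 × 25 − 61 = 64.
The planting fund pays out 0.41 × 5 × 61 = 125.05 in aggregate.
Group total = 64 + 125.05 = 189.05.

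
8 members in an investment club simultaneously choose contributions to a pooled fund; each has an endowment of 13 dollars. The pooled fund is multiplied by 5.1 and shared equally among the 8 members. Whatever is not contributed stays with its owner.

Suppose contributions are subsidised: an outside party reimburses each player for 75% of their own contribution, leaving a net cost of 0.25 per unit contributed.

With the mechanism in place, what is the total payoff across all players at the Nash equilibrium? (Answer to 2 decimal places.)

The effective private return per unit is now (5.1/8) / 0.25 = 2.5500 > 1, so every player's dominant strategy flips to full contribution.
So the Nash equilibrium is full contribution by all 8; the group earns 8 × (13 × 0.75 + 5.1 × 13) = 608.40.

608.40 dollars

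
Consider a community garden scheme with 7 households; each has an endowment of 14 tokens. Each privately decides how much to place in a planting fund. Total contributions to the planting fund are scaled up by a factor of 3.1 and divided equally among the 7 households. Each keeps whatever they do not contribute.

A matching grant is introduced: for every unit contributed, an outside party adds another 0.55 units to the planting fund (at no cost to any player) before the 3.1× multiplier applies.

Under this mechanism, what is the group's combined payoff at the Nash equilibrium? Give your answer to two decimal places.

98.00 tokens

Even with the mechanism, each unit contributed returns only 3.1 × 1.55 / 7 = 0.6864 per unit of net cost, so contributing nothing is still dominant.
Everyone keeps their endowment and the group total is 7 × 14 = 98.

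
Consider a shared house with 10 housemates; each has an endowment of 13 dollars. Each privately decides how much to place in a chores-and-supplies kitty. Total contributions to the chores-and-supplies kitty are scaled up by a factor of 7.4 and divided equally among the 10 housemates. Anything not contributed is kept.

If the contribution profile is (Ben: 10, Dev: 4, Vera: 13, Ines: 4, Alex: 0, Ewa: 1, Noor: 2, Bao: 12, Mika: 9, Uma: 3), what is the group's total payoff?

501.20 dollars

Total contributed: 10 + 4 + 13 + 4 + 0 + 1 + 2 + 12 + 9 + 3 = 58; total kept: 10 × 13 − 58 = 72.
The chores-and-supplies kitty pays out 7.4 × 58 = 429.20 in aggregate.
Group total = 72 + 429.20 = 501.20.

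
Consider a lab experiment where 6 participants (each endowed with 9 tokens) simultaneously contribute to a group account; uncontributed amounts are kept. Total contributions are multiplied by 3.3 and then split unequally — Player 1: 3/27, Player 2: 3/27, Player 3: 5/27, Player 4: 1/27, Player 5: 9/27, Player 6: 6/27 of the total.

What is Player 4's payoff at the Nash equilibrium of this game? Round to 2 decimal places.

Each unit j contributes comes back to j as 3.3 × (j's share), so j prefers to contribute only if that share exceeds 1/3.3 = 0.3030; otherwise keeping the unit dominates.
The only share above 0.3030 is Player 5's 9/27, contributing 9; the remaining 5 contribute 0. Total contributed: 9.
Player 4 keeps 9 and receives 3.3 × 9 × 1/27 = 1.10 from the group account, for a payoff of 10.10.

10.10 tokens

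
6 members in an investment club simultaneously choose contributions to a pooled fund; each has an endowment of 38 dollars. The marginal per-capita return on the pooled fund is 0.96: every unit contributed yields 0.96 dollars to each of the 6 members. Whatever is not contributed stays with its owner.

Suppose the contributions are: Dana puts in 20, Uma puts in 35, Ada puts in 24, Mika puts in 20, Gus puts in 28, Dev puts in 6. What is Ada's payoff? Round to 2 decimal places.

141.68 dollars

Total contributed: 20 + 35 + 24 + 20 + 28 + 6 = 133.
Each receives 0.96 × 133 = 127.68 from the pooled fund.
Ada keeps 38 − 24 = 14, so Ada's payoff is 14 + 127.68 = 141.68.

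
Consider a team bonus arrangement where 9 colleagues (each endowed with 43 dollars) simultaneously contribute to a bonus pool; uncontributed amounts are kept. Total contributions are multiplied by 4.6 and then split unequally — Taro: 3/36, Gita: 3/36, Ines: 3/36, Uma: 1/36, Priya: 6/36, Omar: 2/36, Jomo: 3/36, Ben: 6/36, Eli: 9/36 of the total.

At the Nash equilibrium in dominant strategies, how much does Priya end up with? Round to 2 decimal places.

75.97 dollars

A player with share s gets back 4.6·s per unit contributed, so full contribution is dominant for anyone with s > 1/4.6 = 0.2174 and zero contribution is dominant for anyone below.
Eli alone (share 9/36) is above the threshold, contributing 43; the remaining 8 contribute 0. Total contributed: 43.
Priya keeps 43 and receives 4.6 × 43 × 6/36 = 32.97 from the bonus pool, for a payoff of 75.97.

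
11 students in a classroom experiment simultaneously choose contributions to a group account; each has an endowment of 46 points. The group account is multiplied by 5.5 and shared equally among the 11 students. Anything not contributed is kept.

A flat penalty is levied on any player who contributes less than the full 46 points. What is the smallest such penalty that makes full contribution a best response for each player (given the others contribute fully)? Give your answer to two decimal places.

Given the others contribute fully, the best deviation is to contribute 0 (any partial contribution still incurs the fine and gives up units whose private return 0.5000 is below 1).
Deviating from 46 to 0 saves 46 points but forfeits the deviator's share of the drop in the group account: 5.5/11 × 46 = 23.00.
So the deviation gain is 46 − 23.00 = 23.00, and the fine must be at least 23.00 points to wipe it out.

23.00 points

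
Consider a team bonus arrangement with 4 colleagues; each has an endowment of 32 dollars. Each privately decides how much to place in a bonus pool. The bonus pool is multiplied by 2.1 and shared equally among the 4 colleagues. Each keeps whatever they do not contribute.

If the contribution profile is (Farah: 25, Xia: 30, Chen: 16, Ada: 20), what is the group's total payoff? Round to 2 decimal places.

228.10 dollars

Total contributed: 25 + 30 + 16 + 20 = 91; total kept: 4 × 32 − 91 = 37.
The bonus pool pays out 2.1 × 91 = 191.10 in aggregate.
Group total = 37 + 191.10 = 228.10.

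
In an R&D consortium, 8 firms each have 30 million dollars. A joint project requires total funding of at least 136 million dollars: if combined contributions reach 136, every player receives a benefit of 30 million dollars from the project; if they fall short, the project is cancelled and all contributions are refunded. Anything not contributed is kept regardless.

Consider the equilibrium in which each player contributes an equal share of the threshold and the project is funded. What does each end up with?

Equal share of the threshold: 136/8 = 17.
At this profile no one gains by cutting their contribution: any cut drops the total below 136, the project is cancelled, contributions are refunded, and the deviator ends with 30, which is less than 30 − 17 + 30 = 43. Contributing more than 17 just wastes the excess. So contributing exactly 17 is a best response.
Each player's payoff: 30 − 17 + 30 = 43.

43 million dollars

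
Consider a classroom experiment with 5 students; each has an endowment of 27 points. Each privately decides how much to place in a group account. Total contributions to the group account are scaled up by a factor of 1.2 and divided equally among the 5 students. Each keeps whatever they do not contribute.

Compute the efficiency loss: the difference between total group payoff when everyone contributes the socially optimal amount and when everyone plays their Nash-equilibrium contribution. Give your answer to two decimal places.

27.00 points

Each contributed unit returns 1.2/5 = 0.2400 to its contributor — below 1 — so contributing 0 is dominant for every player. At the Nash equilibrium everyone keeps their 27, and the group total is 5 × 27 = 135.
Each contributed unit returns 1.200 to the group as a whole (0.2400 to each of 5 players), which exceeds 1, so the social optimum is full contribution: group total = 1.200 × 135 = 162.00.
Efficiency loss = 162.00 − 135 = 27.00.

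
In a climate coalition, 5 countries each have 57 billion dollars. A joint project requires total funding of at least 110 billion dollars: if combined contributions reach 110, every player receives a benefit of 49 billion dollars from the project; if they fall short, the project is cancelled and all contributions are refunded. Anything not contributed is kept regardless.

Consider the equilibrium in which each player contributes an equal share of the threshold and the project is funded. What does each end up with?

Equal share of the threshold: 110/5 = 22.
At this profile no one gains by cutting their contribution: any cut drops the total below 110, the project is cancelled, contributions are refunded, and the deviator ends with 57, which is less than 57 − 22 + 49 = 84. Contributing more than 22 just wastes the excess. So contributing exactly 22 is a best response.
Each player's payoff: 57 − 22 + 49 = 84.

84 billion dollars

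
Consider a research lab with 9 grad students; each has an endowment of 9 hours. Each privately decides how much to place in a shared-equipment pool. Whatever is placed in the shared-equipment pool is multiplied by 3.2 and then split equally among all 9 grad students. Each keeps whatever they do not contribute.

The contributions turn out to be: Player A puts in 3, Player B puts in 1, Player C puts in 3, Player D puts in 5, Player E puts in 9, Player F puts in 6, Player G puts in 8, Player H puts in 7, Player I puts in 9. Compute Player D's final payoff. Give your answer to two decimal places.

Total contributed: 3 + 1 + 3 + 5 + 9 + 6 + 8 + 7 + 9 = 51.
Each receives 3.2 × 51 / 9 = 18.13 from the shared-equipment pool.
Player D keeps 9 − 5 = 4, so Player D's payoff is 4 + 18.13 = 22.13.

22.13 hours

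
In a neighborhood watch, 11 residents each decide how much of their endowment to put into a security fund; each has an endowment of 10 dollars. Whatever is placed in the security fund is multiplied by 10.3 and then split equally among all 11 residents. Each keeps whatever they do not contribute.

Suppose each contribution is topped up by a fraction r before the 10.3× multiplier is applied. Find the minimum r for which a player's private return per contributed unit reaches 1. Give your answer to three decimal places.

With matching at rate r, one contributed unit becomes (1 + r) in the security fund and returns 10.3 × (1 + r) / 11 to the contributor.
Setting this equal to 1: 1 + r = 11/10.3 = 1.0680.
So the minimum matching rate is r = 1.0680 − 1 = 0.068.

0.068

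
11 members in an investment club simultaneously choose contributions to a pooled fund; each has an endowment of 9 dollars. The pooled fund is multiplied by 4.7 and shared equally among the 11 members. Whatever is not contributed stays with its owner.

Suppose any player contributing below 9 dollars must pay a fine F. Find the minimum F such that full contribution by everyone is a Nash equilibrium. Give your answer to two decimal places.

5.15 dollars

Given the others contribute fully, the best deviation is to contribute 0 (any partial contribution still incurs the fine and gives up units whose private return 0.4273 is below 1).
Deviating from 9 to 0 saves 9 dollars but forfeits the deviator's share of the drop in the pooled fund: 4.7/11 × 9 = 3.85.
So the deviation gain is 9 − 3.85 = 5.15, and the fine must be at least 5.15 dollars to wipe it out.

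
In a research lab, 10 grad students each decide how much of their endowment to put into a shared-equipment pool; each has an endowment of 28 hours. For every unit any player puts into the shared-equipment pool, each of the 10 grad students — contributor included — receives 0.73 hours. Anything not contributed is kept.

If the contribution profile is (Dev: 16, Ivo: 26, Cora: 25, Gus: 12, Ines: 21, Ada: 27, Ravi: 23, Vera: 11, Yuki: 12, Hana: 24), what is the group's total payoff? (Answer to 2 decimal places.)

1521.10 hours

Total contributed: 16 + 26 + 25 + 12 + 21 + 27 + 23 + 11 + 12 + 24 = 197; total kept: 10 × 28 − 197 = 83.
The shared-equipment pool pays out 0.73 × 10 × 197 = 1438.10 in aggregate.
Group total = 83 + 1438.10 = 1521.10.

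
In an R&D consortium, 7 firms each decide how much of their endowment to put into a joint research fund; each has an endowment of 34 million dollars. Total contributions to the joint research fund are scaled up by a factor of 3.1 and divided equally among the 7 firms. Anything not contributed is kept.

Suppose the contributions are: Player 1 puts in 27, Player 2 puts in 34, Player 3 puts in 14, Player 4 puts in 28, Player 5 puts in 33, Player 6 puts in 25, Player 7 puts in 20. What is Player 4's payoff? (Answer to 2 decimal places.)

Total contributed: 27 + 34 + 14 + 28 + 33 + 25 + 20 = 181.
Each receives 3.1 × 181 / 7 = 80.16 from the joint research fund.
Player 4 keeps 34 − 28 = 6, so Player 4's payoff is 6 + 80.16 = 86.16.

86.16 million dollars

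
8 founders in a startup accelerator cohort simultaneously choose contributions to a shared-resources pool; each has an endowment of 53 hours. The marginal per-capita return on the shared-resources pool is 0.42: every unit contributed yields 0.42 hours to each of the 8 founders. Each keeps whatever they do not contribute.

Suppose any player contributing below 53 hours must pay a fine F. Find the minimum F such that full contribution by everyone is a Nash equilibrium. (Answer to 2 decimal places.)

Given the others contribute fully, the best deviation is to contribute 0 (any partial contribution still incurs the fine and gives up units whose private return 0.42 is below 1).
Deviating from 53 to 0 saves 53 hours but forfeits the deviator's share of the drop in the shared-resources pool: 0.42 × 53 = 22.26.
So the deviation gain is 53 − 22.26 = 30.74, and the fine must be at least 30.74 hours to wipe it out.

30.74 hours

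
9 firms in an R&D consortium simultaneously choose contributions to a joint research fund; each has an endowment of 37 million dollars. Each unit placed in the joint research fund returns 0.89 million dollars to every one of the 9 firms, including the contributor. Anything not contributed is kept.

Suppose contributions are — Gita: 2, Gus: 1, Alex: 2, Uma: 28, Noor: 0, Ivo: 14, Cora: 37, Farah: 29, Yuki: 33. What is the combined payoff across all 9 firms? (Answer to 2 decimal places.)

Total contributed: 2 + 1 + 2 + 28 + 0 + 14 + 37 + 29 + 33 = 146; total kept: 9 × 37 − 146 = 187.
The joint research fund pays out 0.89 × 9 × 146 = 1169.46 in aggregate.
Group total = 187 + 1169.46 = 1356.46.

1356.46 million dollars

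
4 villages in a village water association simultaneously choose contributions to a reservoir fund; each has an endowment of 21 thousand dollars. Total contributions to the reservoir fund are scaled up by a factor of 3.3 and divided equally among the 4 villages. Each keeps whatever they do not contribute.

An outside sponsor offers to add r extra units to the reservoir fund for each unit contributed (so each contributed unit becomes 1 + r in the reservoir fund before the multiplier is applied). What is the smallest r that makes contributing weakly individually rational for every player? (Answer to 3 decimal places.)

0.212

With matching at rate r, one contributed unit becomes (1 + r) in the reservoir fund and returns 3.3 × (1 + r) / 4 to the contributor.
Setting this equal to 1: 1 + r = 4/3.3 = 1.2121.
So the minimum matching rate is r = 1.2121 − 1 = 0.212.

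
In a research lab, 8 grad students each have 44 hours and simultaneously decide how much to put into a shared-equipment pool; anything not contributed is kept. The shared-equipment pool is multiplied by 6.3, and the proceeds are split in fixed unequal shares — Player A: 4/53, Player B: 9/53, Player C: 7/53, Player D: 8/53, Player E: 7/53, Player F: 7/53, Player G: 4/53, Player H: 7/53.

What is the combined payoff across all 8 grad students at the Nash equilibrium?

585.20 hours

Player j's private return per contributed unit is 6.3 × (j's share). Contributing is weakly dominant for j when that share is at least 1/6.3 = 0.1587, and contributing 0 is dominant otherwise.
Player B alone (share 9/53) is above the threshold, contributing 44; the remaining 7 contribute 0. Total contributed: 44.
The shared-equipment pool pays out 6.3 × 44 = 277.20 in total (split across the unequal shares, but the aggregate is all that matters for the group sum).
The 7 free-riders keep 44 each, adding 308. Group total = 308 + 277.20 = 585.20.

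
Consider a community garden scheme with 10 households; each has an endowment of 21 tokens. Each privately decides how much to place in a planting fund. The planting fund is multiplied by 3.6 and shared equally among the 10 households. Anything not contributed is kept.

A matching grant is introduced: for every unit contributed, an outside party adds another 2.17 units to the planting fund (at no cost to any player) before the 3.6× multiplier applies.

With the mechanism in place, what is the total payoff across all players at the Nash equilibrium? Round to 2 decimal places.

Under the mechanism each unit contributed yields 3.6 × 3.17 / 10 = 1.1412 back to its contributor per unit of net cost, which exceeds 1, making full contribution the dominant choice for everyone.
So the Nash equilibrium is full contribution by all 10; the group earns 3.6 × 3.17 × 210 = 2396.52.

2396.52 tokens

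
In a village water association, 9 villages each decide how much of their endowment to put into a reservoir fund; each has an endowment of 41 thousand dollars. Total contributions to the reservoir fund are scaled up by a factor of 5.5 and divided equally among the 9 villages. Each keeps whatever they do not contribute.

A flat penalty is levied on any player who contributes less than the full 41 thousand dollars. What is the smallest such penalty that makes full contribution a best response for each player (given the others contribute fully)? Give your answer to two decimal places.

15.94 thousand dollars

Given the others contribute fully, the best deviation is to contribute 0 (any partial contribution still incurs the fine and gives up units whose private return 0.6111 is below 1).
Deviating from 41 to 0 saves 41 thousand dollars but forfeits the deviator's share of the drop in the reservoir fund: 5.5/9 × 41 = 25.06.
So the deviation gain is 41 − 25.06 = 15.94, and the fine must be at least 15.94 thousand dollars to wipe it out.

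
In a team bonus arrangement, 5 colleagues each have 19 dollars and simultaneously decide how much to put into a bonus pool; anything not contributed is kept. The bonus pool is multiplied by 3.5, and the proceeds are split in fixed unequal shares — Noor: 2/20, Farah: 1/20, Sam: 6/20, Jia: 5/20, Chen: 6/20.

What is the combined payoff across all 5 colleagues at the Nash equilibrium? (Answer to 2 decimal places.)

190.00 dollars

Player j's private return per contributed unit is 3.5 × (j's share). Contributing is weakly dominant for j when that share is at least 1/3.5 = 0.2857, and contributing 0 is dominant otherwise.
Sam and Chen are above the threshold, contributing 19 each; the remaining 3 contribute 0. Total contributed: 38.
The bonus pool pays out 3.5 × 38 = 133.00 in total (split across the unequal shares, but the aggregate is all that matters for the group sum).
The 3 free-riders keep 19 each, adding 57. Group total = 57 + 133.00 = 190.00.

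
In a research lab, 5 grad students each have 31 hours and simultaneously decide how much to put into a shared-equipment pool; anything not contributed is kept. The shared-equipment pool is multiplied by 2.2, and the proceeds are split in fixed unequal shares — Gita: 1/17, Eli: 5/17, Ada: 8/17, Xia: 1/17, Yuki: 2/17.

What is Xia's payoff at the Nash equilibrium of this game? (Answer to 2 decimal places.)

35.01 hours

Each unit j contributes comes back to j as 2.2 × (j's share), so j prefers to contribute only if that share exceeds 1/2.2 = 0.4545; otherwise keeping the unit dominates.
The only share above 0.4545 is Ada's 8/17, contributing 31; the remaining 4 contribute 0. Total contributed: 31.
Xia keeps 31 and receives 2.2 × 31 × 1/17 = 4.01 from the shared-equipment pool, for a payoff of 35.01.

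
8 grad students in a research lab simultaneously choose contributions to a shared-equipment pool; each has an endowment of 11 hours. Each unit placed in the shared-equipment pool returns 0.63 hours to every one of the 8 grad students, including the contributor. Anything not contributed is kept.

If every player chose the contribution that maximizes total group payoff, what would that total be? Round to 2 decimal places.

443.52 hours

Each contributed unit returns 5.040 to the group as a whole (0.63 to each of 8 players), which exceeds 1, so the social optimum is full contribution: group total = 5.040 × 88 = 443.52.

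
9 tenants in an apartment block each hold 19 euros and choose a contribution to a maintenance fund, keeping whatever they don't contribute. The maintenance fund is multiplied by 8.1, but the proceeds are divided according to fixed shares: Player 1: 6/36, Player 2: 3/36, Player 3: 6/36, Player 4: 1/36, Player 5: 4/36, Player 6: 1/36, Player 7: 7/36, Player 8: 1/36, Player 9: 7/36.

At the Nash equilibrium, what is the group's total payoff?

Each unit j contributes comes back to j as 8.1 × (j's share), so j prefers to contribute only if that share exceeds 1/8.1 = 0.1235; otherwise keeping the unit dominates.
Player 1, Player 3, Player 7 and Player 9 clear that bar, contributing 19 each; the remaining 5 contribute 0. Total contributed: 76.
The maintenance fund pays out 8.1 × 76 = 615.60 in total (split across the unequal shares, but the aggregate is all that matters for the group sum).
The 5 free-riders keep 19 each, adding 95. Group total = 95 + 615.60 = 710.60.

710.60 euros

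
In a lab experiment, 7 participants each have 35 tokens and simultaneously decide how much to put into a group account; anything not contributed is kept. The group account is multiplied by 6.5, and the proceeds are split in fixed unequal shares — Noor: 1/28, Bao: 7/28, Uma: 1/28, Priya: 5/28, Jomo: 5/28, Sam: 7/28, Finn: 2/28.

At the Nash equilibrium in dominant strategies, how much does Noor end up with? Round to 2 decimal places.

A player with share s gets back 6.5·s per unit contributed, so full contribution is dominant for anyone with s > 1/6.5 = 0.1538 and zero contribution is dominant for anyone below.
Bao, Priya, Jomo and Sam clear that bar, contributing 35 each; the remaining 3 contribute 0. Total contributed: 140.
Noor keeps 35 and receives 6.5 × 140 × 1/28 = 32.50 from the group account, for a payoff of 67.50.

67.50 tokens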